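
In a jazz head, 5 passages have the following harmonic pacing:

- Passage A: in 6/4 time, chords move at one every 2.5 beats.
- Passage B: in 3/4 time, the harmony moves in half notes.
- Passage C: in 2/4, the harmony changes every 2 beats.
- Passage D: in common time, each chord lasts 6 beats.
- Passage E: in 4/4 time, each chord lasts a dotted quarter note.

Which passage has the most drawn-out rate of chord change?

Passage D

A: each chord is 2.5 beats in 6/4, so 2.4 per bar.
B: each chord is 2 beats in 3/4, so 1.5 per bar.
C: each chord is 2 beats in 2/4, so 1 per bar.
D: each chord is 6 beats in 4/4, so 2/3 per bar.
E: each chord is 1.5 beats in 4/4, so 8/3 per bar.
Slowest is D at 2/3 chords/bar.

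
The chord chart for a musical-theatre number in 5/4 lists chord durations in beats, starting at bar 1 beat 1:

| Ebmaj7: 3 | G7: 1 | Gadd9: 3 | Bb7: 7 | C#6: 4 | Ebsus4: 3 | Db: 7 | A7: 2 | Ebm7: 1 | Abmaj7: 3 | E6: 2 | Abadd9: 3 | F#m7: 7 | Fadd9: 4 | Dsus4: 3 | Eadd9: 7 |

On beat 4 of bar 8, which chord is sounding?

Abadd9

Beat 4 of bar 8 is beat (8−1)×5 + 4 = 39 overall.
Running totals: Ebmaj7 ends at 3, G7 ends at 4, Gadd9 ends at 7, Bb7 ends at 14, C#6 ends at 18, Ebsus4 ends at 21, Db ends at 28, A7 ends at 30, Ebm7 ends at 31, Abmaj7 ends at 34, E6 ends at 36, Abadd9 ends at 39.
Beat 39 falls within Abadd9.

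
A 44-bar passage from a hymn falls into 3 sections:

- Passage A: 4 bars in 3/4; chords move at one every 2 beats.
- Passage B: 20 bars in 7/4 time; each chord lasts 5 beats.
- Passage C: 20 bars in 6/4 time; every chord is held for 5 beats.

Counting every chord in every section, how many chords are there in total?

A: 4 bars × 3 beats = 12 beats; 2 beats/chord → 6 chords.
B: 20 bars × 7 beats = 140 beats; 5 beats/chord → 28 chords.
C: 20 bars × 6 beats = 120 beats; 5 beats/chord → 24 chords.
Total: 6 + 28 + 24 = 58.

58 chords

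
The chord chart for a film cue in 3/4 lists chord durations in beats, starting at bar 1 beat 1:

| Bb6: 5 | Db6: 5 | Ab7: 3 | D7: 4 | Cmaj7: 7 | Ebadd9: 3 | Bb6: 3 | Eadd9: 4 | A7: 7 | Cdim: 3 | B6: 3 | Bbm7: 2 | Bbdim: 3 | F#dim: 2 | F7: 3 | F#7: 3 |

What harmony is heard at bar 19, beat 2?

F7

Beat 2 of bar 19 is beat (19−1)×3 + 2 = 56 overall.
Running totals: Bb6 ends at 5, Db6 ends at 10, Ab7 ends at 13, D7 ends at 17, Cmaj7 ends at 24, Ebadd9 ends at 27, Bb6 ends at 30, Eadd9 ends at 34, A7 ends at 41, Cdim ends at 44, B6 ends at 47, Bbm7 ends at 49, Bbdim ends at 52, F#dim ends at 54, F7 ends at 57.
Beat 56 falls within F7.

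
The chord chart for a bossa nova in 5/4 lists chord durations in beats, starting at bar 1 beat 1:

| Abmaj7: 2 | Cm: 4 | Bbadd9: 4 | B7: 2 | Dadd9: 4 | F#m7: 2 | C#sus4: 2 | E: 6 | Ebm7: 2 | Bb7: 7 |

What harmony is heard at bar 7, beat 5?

Beat 5 of bar 7 is beat (7−1)×5 + 5 = 35 overall.
Running totals: Abmaj7 ends at 2, Cm ends at 6, Bbadd9 ends at 10, B7 ends at 12, Dadd9 ends at 16, F#m7 ends at 18, C#sus4 ends at 20, E ends at 26, Ebm7 ends at 28, Bb7 ends at 35.
Beat 35 falls within Bb7.

Bb7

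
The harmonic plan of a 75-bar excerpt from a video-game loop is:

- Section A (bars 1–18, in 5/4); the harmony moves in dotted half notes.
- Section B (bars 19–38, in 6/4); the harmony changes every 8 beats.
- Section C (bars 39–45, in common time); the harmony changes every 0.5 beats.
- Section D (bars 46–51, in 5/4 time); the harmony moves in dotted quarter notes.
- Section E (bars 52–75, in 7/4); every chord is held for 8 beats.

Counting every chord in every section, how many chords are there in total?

A: 18 bars × 5 beats = 90 beats; 3 beats/chord → 30 chords.
B: 20 bars × 6 beats = 120 beats; 8 beats/chord → 15 chords.
C: 7 bars × 4 beats = 28 beats; 0.5 beats/chord → 56 chords.
D: 6 bars × 5 beats = 30 beats; 1.5 beats/chord → 20 chords.
E: 24 bars × 7 beats = 168 beats; 8 beats/chord → 21 chords.
Total: 30 + 15 + 56 + 20 + 21 = 142.

142 chords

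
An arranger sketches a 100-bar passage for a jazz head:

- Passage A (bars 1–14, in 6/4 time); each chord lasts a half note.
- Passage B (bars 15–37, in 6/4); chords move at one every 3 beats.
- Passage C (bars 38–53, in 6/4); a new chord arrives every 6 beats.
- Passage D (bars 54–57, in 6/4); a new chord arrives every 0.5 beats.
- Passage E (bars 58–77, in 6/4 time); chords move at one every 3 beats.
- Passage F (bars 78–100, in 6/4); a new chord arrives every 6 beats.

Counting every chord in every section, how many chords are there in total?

215 chords

A: 14 bars × 6 beats = 84 beats; 2 beats/chord → 42 chords.
B: 23 bars × 6 beats = 138 beats; 3 beats/chord → 46 chords.
C: 16 bars × 6 beats = 96 beats; 6 beats/chord → 16 chords.
D: 4 bars × 6 beats = 24 beats; 0.5 beats/chord → 48 chords.
E: 20 bars × 6 beats = 120 beats; 3 beats/chord → 40 chords.
F: 23 bars × 6 beats = 138 beats; 6 beats/chord → 23 chords.
Total: 42 + 46 + 16 + 48 + 40 + 23 = 215.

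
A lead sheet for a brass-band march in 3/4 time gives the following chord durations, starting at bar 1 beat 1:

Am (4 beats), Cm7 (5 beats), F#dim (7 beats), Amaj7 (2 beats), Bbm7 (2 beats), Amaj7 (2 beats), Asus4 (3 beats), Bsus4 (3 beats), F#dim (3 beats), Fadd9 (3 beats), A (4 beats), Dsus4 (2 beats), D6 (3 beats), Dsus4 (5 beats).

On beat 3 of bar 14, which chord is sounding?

D6

Beat 3 of bar 14 is beat (14−1)×3 + 3 = 42 overall.
Running totals: Am ends at 4, Cm7 ends at 9, F#dim ends at 16, Amaj7 ends at 18, Bbm7 ends at 20, Amaj7 ends at 22, Asus4 ends at 25, Bsus4 ends at 28, F#dim ends at 31, Fadd9 ends at 34, A ends at 38, Dsus4 ends at 40, D6 ends at 43.
Beat 42 falls within D6.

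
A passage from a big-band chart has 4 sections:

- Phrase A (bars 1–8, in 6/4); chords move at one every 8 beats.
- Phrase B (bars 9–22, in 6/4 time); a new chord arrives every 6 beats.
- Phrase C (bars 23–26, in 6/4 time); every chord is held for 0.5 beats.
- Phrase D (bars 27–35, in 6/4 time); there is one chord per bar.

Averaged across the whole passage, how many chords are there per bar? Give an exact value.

2.2 chords per bar

A: 8 bars of 6 beats is 48 beats; at 8 beats each that's 6 chords.
B: 14 bars of 6 beats is 84 beats; at 6 beats each that's 14 chords.
C: 4 bars of 6 beats is 24 beats; at 0.5 beats each that's 48 chords.
D: 9 bars of 6 beats is 54 beats; at 6 beats each that's 9 chords.
Overall: 77 chords over 35 bars → 77/35 = 2.2 chords per bar.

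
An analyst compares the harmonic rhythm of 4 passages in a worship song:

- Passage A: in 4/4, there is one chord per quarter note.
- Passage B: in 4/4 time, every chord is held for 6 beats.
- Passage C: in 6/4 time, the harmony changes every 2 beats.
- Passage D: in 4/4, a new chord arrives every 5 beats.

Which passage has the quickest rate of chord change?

Passage A

A: 4/1 = 4 chords/bar.
B: 4/6 = 2/3 chords/bar.
C: 6/2 = 3 chords/bar.
D: 4/5 = 0.8 chords/bar.
Fastest is A at 4 chords/bar.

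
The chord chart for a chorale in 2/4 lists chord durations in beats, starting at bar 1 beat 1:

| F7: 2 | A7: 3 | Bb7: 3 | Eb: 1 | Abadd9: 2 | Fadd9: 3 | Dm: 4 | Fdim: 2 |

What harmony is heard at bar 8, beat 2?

Beat 2 of bar 8 is beat (8−1)×2 + 2 = 16 overall.
Running totals: F7 ends at 2, A7 ends at 5, Bb7 ends at 8, Eb ends at 9, Abadd9 ends at 11, Fadd9 ends at 14, Dm ends at 18.
Beat 16 falls within Dm.

Dm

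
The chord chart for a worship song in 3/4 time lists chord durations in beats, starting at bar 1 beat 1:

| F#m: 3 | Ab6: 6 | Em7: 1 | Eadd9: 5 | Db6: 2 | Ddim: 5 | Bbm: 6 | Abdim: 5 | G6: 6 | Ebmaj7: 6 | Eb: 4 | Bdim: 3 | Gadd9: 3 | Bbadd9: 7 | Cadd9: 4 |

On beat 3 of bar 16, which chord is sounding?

Beat 3 of bar 16 is beat (16−1)×3 + 3 = 48 overall.
Running totals: F#m ends at 3, Ab6 ends at 9, Em7 ends at 10, Eadd9 ends at 15, Db6 ends at 17, Ddim ends at 22, Bbm ends at 28, Abdim ends at 33, G6 ends at 39, Ebmaj7 ends at 45, Eb ends at 49.
Beat 48 falls within Eb.

Eb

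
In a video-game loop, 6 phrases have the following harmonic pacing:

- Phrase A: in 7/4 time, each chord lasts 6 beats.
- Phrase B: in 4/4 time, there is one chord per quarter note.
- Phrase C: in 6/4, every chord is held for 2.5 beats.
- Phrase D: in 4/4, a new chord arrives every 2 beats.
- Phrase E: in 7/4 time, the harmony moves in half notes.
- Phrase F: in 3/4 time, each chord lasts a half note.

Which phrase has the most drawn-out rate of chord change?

Phrase A

A: 7/6 = 7/6 chords/bar.
B: 4/1 = 4 chords/bar.
C: 6/2.5 = 2.4 chords/bar.
D: 4/2 = 2 chords/bar.
E: 7/2 = 3.5 chords/bar.
F: 3/2 = 1.5 chords/bar.
Slowest is A at 7/6 chords/bar.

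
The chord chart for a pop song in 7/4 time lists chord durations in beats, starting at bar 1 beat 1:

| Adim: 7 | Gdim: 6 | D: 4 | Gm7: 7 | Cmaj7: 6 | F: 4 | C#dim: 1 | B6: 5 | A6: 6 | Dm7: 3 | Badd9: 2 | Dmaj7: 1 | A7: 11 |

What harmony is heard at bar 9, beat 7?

A7

Beat 7 of bar 9 is beat (9−1)×7 + 7 = 63 overall.
Running totals: Adim ends at 7, Gdim ends at 13, D ends at 17, Gm7 ends at 24, Cmaj7 ends at 30, F ends at 34, C#dim ends at 35, B6 ends at 40, A6 ends at 46, Dm7 ends at 49, Badd9 ends at 51, Dmaj7 ends at 52, A7 ends at 63.
Beat 63 falls within A7.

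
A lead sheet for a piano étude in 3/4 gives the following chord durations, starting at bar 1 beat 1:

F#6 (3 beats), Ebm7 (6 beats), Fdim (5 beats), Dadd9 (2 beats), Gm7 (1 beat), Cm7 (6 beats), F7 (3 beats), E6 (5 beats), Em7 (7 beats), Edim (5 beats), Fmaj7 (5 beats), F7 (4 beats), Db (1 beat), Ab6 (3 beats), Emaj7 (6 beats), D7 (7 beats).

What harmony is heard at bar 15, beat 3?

Fmaj7

Beat 3 of bar 15 is beat (15−1)×3 + 3 = 45 overall.
Running totals: F#6 ends at 3, Ebm7 ends at 9, Fdim ends at 14, Dadd9 ends at 16, Gm7 ends at 17, Cm7 ends at 23, F7 ends at 26, E6 ends at 31, Em7 ends at 38, Edim ends at 43, Fmaj7 ends at 48.
Beat 45 falls within Fmaj7.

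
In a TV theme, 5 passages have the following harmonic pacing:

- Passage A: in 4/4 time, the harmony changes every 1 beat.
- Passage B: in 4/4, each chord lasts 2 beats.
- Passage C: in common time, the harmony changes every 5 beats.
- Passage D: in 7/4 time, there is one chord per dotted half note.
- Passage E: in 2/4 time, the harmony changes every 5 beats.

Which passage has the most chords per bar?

Passage A

A: 4/1 = 4 chords/bar.
B: 4/2 = 2 chords/bar.
C: 4/5 = 0.8 chords/bar.
D: 7/3 = 7/3 chords/bar.
E: 2/5 = 0.4 chords/bar.
Fastest is A at 4 chords/bar.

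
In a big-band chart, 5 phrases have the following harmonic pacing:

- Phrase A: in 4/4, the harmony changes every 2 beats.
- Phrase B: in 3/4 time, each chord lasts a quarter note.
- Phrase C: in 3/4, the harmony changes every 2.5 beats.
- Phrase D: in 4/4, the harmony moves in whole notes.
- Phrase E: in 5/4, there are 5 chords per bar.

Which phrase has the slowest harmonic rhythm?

Phrase D

A: 4 beats/bar ÷ 2 beats/chord = 2 chords/bar.
B: 3 beats/bar ÷ 1 beat/chord = 3 chords/bar.
C: 3 beats/bar ÷ 2.5 beats/chord = 1.2 chords/bar.
D: 4 beats/bar ÷ 4 beats/chord = 1 chord/bar.
E: 5 beats/bar ÷ 1 beat/chord = 5 chords/bar.
Slowest is D at 1 chords/bar.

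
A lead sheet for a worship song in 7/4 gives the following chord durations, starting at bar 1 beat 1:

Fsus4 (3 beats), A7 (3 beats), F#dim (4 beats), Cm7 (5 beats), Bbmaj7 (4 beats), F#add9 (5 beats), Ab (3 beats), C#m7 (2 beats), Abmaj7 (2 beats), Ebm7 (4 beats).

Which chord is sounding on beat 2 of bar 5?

Beat 2 of bar 5 is beat (5−1)×7 + 2 = 30 overall.
Running totals: Fsus4 ends at 3, A7 ends at 6, F#dim ends at 10, Cm7 ends at 15, Bbmaj7 ends at 19, F#add9 ends at 24, Ab ends at 27, C#m7 ends at 29, Abmaj7 ends at 31.
Beat 30 falls within Abmaj7.

Abmaj7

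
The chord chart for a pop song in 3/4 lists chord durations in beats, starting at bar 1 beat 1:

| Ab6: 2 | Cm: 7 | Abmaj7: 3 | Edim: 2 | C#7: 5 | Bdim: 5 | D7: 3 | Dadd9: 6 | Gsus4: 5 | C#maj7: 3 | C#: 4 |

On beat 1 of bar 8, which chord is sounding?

Bdim

Beat 1 of bar 8 is beat (8−1)×3 + 1 = 22 overall.
Running totals: Ab6 ends at 2, Cm ends at 9, Abmaj7 ends at 12, Edim ends at 14, C#7 ends at 19, Bdim ends at 24.
Beat 22 falls within Bdim.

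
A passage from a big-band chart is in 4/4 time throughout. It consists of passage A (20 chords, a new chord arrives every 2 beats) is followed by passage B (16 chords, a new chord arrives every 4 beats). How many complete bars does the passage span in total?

A: 20 × 2 = 40 beats = 10 bars.
B: 16 × 4 = 64 beats = 16 bars.
Total: 10 + 16 = 26 bars.

26 bars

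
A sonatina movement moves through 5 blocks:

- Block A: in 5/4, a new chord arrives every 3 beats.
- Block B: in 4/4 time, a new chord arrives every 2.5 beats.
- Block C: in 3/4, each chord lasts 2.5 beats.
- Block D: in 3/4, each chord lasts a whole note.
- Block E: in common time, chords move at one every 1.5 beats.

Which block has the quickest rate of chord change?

Block E

A: each chord is 3 beats in 5/4, so 5/3 per bar.
B: each chord is 2.5 beats in 4/4, so 1.6 per bar.
C: each chord is 2.5 beats in 3/4, so 1.2 per bar.
D: each chord is 4 beats in 3/4, so 0.75 per bar.
E: each chord is 1.5 beats in 4/4, so 8/3 per bar.
Fastest is E at 8/3 chords/bar.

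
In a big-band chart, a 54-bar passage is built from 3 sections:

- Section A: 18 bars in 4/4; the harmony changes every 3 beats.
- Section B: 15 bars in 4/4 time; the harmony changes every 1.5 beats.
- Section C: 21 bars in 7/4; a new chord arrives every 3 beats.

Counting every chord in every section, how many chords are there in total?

113 chords

A has 72 beats and chords last 3 each, so 24 chords.
B has 60 beats and chords last 1.5 each, so 40 chords.
C has 147 beats and chords last 3 each, so 49 chords.
Total: 24 + 40 + 49 = 113.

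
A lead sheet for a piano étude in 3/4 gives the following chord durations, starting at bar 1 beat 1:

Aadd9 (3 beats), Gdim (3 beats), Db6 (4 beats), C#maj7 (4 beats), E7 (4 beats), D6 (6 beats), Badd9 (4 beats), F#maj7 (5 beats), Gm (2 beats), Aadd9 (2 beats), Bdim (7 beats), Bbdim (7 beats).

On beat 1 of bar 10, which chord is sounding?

Badd9

Beat 1 of bar 10 is beat (10−1)×3 + 1 = 28 overall.
Running totals: Aadd9 ends at 3, Gdim ends at 6, Db6 ends at 10, C#maj7 ends at 14, E7 ends at 18, D6 ends at 24, Badd9 ends at 28.
Beat 28 falls within Badd9.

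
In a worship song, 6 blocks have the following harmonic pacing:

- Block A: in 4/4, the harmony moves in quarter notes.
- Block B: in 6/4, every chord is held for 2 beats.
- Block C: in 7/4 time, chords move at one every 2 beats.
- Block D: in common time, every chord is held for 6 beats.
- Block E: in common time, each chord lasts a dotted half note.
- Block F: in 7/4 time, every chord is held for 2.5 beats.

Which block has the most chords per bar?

Block A

A: each chord is 1 beat in 4/4, so 4 per bar.
B: each chord is 2 beats in 6/4, so 3 per bar.
C: each chord is 2 beats in 7/4, so 3.5 per bar.
D: each chord is 6 beats in 4/4, so 2/3 per bar.
E: each chord is 3 beats in 4/4, so 4/3 per bar.
F: each chord is 2.5 beats in 7/4, so 2.8 per bar.
Fastest is A at 4 chords/bar.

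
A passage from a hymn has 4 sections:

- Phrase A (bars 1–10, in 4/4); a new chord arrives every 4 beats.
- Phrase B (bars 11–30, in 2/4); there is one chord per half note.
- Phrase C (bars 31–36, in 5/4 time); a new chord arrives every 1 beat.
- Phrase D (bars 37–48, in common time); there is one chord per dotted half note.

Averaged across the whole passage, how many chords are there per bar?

A: 10 × 4 = 40 beats ÷ 4 = 10 chords.
B: 20 × 2 = 40 beats ÷ 2 = 20 chords.
C: 6 × 5 = 30 beats ÷ 1 = 30 chords.
D: 12 × 4 = 48 beats ÷ 3 = 16 chords.
Overall: 76 chords over 48 bars → 76/48 = 19/12 chords per bar.

19/12 chords per bar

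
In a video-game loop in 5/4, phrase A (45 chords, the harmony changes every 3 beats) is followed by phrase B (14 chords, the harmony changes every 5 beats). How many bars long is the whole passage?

41 bars

A: 45 × 3 = 135 beats = 27 bars.
B: 14 × 5 = 70 beats = 14 bars.
Total: 27 + 14 = 41 bars.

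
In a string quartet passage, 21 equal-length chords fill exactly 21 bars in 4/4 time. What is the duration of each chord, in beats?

4 beats

21 bars × 4 beats/bar = 84 beats total.
84 beats ÷ 21 chords = 4 beats per chord.
(That is a whole note.)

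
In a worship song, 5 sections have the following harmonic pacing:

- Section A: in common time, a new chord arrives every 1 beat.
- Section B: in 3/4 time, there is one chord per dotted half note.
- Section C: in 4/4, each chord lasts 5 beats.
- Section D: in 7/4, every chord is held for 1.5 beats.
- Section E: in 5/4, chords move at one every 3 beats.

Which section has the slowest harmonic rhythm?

A: each chord is 1 beat in 4/4, so 4 per bar.
B: each chord is 3 beats in 3/4, so 1 per bar.
C: each chord is 5 beats in 4/4, so 0.8 per bar.
D: each chord is 1.5 beats in 7/4, so 14/3 per bar.
E: each chord is 3 beats in 5/4, so 5/3 per bar.
Slowest is C at 0.8 chords/bar.

Section C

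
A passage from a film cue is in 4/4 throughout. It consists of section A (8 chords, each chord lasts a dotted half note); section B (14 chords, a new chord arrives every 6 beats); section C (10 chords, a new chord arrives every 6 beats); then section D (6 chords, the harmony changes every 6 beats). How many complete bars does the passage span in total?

A: 8 × 3 = 24 beats = 6 bars.
B: 14 × 6 = 84 beats = 21 bars.
C: 10 × 6 = 60 beats = 15 bars.
D: 6 × 6 = 36 beats = 9 bars.
Total: 6 + 21 + 15 + 9 = 51 bars.

51 bars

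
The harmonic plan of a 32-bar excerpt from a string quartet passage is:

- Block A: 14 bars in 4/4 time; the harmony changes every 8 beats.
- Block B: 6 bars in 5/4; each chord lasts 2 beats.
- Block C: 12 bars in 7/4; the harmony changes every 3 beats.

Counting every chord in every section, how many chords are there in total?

50 chords

A: 14 bars × 4 beats = 56 beats; 8 beats/chord → 7 chords.
B: 6 bars × 5 beats = 30 beats; 2 beats/chord → 15 chords.
C: 12 bars × 7 beats = 84 beats; 3 beats/chord → 28 chords.
Total: 7 + 15 + 28 = 50.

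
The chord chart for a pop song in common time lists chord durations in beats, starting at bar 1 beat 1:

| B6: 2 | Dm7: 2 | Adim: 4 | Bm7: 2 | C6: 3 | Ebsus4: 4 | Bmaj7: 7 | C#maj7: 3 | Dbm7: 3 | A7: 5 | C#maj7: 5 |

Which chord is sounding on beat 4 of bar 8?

A7

Beat 4 of bar 8 is beat (8−1)×4 + 4 = 32 overall.
Running totals: B6 ends at 2, Dm7 ends at 4, Adim ends at 8, Bm7 ends at 10, C6 ends at 13, Ebsus4 ends at 17, Bmaj7 ends at 24, C#maj7 ends at 27, Dbm7 ends at 30, A7 ends at 35.
Beat 32 falls within A7.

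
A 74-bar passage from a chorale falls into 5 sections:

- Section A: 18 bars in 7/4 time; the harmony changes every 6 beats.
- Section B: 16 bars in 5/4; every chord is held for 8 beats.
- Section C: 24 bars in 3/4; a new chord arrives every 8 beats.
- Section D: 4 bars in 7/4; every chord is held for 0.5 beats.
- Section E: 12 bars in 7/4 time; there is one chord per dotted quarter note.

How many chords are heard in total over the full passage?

A: 18 bars × 7 beats = 126 beats; 6 beats/chord → 21 chords.
B: 16 bars × 5 beats = 80 beats; 8 beats/chord → 10 chords.
C: 24 bars × 3 beats = 72 beats; 8 beats/chord → 9 chords.
D: 4 bars × 7 beats = 28 beats; 0.5 beats/chord → 56 chords.
E: 12 bars × 7 beats = 84 beats; 1.5 beats/chord → 56 chords.
Total: 21 + 10 + 9 + 56 + 56 = 152.

152 chords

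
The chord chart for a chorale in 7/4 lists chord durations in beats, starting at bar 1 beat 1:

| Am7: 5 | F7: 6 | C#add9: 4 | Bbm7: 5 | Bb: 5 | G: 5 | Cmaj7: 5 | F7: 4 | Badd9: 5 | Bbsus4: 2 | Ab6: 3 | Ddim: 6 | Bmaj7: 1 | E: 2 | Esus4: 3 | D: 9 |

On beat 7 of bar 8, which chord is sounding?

Beat 7 of bar 8 is beat (8−1)×7 + 7 = 56 overall.
Running totals: Am7 ends at 5, F7 ends at 11, C#add9 ends at 15, Bbm7 ends at 20, Bb ends at 25, G ends at 30, Cmaj7 ends at 35, F7 ends at 39, Badd9 ends at 44, Bbsus4 ends at 46, Ab6 ends at 49, Ddim ends at 55, Bmaj7 ends at 56.
Beat 56 falls within Bmaj7.

Bmaj7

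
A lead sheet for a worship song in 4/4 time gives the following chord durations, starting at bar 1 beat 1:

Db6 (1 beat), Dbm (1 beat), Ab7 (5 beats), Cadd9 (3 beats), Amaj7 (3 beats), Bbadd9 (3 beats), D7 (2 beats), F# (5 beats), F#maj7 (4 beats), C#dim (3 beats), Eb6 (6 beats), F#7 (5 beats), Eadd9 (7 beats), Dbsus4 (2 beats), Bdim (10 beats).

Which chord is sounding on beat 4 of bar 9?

Beat 4 of bar 9 is beat (9−1)×4 + 4 = 36 overall.
Running totals: Db6 ends at 1, Dbm ends at 2, Ab7 ends at 7, Cadd9 ends at 10, Amaj7 ends at 13, Bbadd9 ends at 16, D7 ends at 18, F# ends at 23, F#maj7 ends at 27, C#dim ends at 30, Eb6 ends at 36.
Beat 36 falls within Eb6.

Eb6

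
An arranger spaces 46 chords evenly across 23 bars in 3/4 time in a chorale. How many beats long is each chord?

1.5 beats

23 bars × 3 beats/bar = 69 beats total.
69 beats ÷ 46 chords = 1.5 beats per chord.
(That is a dotted quarter note.)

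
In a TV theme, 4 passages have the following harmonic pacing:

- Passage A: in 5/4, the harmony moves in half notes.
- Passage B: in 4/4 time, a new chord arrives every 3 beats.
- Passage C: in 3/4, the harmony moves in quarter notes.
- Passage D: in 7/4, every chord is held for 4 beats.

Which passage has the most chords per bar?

A: 5 beats/bar ÷ 2 beats/chord = 2.5 chords/bar.
B: 4 beats/bar ÷ 3 beats/chord = 4/3 chords/bar.
C: 3 beats/bar ÷ 1 beat/chord = 3 chords/bar.
D: 7 beats/bar ÷ 4 beats/chord = 1.75 chords/bar.
Fastest is C at 3 chords/bar.

Passage C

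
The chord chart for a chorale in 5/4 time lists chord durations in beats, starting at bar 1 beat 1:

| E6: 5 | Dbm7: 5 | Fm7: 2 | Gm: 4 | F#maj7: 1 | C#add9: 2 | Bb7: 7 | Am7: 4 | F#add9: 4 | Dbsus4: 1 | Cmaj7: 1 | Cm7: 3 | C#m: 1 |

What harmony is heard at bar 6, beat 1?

Beat 1 of bar 6 is beat (6−1)×5 + 1 = 26 overall.
Running totals: E6 ends at 5, Dbm7 ends at 10, Fm7 ends at 12, Gm ends at 16, F#maj7 ends at 17, C#add9 ends at 19, Bb7 ends at 26.
Beat 26 falls within Bb7.

Bb7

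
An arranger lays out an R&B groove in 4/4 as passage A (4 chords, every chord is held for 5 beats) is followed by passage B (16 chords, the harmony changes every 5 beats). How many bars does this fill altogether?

A: 4 × 5 = 20 beats = 5 bars.
B: 16 × 5 = 80 beats = 20 bars.
Total: 5 + 20 = 25 bars.

25 bars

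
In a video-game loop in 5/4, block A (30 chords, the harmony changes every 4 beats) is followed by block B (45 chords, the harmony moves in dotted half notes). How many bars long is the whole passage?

51 bars

A: 30 × 4 = 120 beats = 24 bars.
B: 45 × 3 = 135 beats = 27 bars.
Total: 24 + 27 = 51 bars.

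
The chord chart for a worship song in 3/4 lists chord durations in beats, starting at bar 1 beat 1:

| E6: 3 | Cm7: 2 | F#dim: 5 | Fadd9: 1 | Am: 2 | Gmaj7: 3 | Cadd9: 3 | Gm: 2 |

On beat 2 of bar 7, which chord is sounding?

Gm

Beat 2 of bar 7 is beat (7−1)×3 + 2 = 20 overall.
Running totals: E6 ends at 3, Cm7 ends at 5, F#dim ends at 10, Fadd9 ends at 11, Am ends at 13, Gmaj7 ends at 16, Cadd9 ends at 19, Gm ends at 21.
Beat 20 falls within Gm.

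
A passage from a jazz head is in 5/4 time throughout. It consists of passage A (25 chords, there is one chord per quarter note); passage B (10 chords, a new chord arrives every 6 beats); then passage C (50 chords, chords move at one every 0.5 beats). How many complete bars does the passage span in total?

22 bars

A: 25 × 1 = 25 beats = 5 bars.
B: 10 × 6 = 60 beats = 12 bars.
C: 50 × 0.5 = 25 beats = 5 bars.
Total: 5 + 12 + 5 = 22 bars.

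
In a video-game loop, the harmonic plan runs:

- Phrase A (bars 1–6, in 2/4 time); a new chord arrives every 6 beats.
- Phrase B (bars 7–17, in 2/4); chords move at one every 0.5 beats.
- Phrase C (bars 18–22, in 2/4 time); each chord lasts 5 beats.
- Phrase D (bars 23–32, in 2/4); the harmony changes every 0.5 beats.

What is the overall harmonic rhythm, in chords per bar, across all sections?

A: 6 × 2 = 12 beats ÷ 6 = 2 chords.
B: 11 × 2 = 22 beats ÷ 0.5 = 44 chords.
C: 5 × 2 = 10 beats ÷ 5 = 2 chords.
D: 10 × 2 = 20 beats ÷ 0.5 = 40 chords.
Overall: 88 chords over 32 bars → 88/32 = 2.75 chords per bar.

2.75 chords per bar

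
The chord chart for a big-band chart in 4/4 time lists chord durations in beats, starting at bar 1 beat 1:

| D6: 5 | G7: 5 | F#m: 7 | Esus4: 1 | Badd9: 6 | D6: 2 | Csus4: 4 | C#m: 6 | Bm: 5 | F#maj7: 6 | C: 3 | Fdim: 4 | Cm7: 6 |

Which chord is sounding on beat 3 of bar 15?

Cm7

Beat 3 of bar 15 is beat (15−1)×4 + 3 = 59 overall.
Running totals: D6 ends at 5, G7 ends at 10, F#m ends at 17, Esus4 ends at 18, Badd9 ends at 24, D6 ends at 26, Csus4 ends at 30, C#m ends at 36, Bm ends at 41, F#maj7 ends at 47, C ends at 50, Fdim ends at 54, Cm7 ends at 60.
Beat 59 falls within Cm7.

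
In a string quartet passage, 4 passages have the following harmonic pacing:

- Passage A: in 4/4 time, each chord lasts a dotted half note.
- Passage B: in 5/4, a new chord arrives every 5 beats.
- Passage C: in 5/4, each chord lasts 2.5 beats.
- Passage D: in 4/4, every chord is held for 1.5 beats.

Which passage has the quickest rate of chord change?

Passage D

A: 4/3 = 4/3 chords/bar.
B: 5/5 = 1 chord/bar.
C: 5/2.5 = 2 chords/bar.
D: 4/1.5 = 8/3 chords/bar.
Fastest is D at 8/3 chords/bar.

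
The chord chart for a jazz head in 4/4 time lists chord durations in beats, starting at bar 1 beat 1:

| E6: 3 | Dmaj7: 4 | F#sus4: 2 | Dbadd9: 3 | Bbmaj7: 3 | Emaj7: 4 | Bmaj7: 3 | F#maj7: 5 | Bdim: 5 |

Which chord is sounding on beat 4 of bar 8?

Bdim

Beat 4 of bar 8 is beat (8−1)×4 + 4 = 32 overall.
Running totals: E6 ends at 3, Dmaj7 ends at 7, F#sus4 ends at 9, Dbadd9 ends at 12, Bbmaj7 ends at 15, Emaj7 ends at 19, Bmaj7 ends at 22, F#maj7 ends at 27, Bdim ends at 32.
Beat 32 falls within Bdim.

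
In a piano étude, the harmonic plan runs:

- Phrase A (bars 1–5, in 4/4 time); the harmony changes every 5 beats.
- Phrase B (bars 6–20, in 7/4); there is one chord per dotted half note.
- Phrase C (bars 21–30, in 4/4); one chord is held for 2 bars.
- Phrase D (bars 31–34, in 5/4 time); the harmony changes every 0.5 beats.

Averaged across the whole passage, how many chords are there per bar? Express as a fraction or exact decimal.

42/17 chords per bar

A: 5 bars of 4 beats is 20 beats; at 5 beats each that's 4 chords.
B: 15 bars of 7 beats is 105 beats; at 3 beats each that's 35 chords.
C: 10 bars of 4 beats is 40 beats; at 8 beats each that's 5 chords.
D: 4 bars of 5 beats is 20 beats; at 0.5 beats each that's 40 chords.
Overall: 84 chords over 34 bars → 84/34 = 42/17 chords per bar.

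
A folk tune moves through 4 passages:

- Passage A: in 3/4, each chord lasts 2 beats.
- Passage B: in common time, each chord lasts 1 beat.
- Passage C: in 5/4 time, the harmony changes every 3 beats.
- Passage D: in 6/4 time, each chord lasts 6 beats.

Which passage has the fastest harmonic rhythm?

Passage B

A: each chord is 2 beats in 3/4, so 1.5 per bar.
B: each chord is 1 beat in 4/4, so 4 per bar.
C: each chord is 3 beats in 5/4, so 5/3 per bar.
D: each chord is 6 beats in 6/4, so 1 per bar.
Fastest is B at 4 chords/bar.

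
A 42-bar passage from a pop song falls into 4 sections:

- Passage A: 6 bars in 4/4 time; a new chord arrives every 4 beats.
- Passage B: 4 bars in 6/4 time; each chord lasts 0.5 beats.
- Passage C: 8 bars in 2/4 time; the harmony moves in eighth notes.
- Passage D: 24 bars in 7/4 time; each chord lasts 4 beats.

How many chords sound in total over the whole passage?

128 chords

A: 6·4 = 24 beats, 24/4 = 6 chords.
B: 4·6 = 24 beats, 24/0.5 = 48 chords.
C: 8·2 = 16 beats, 16/0.5 = 32 chords.
D: 24·7 = 168 beats, 168/4 = 42 chords.
Total: 6 + 48 + 32 + 42 = 128.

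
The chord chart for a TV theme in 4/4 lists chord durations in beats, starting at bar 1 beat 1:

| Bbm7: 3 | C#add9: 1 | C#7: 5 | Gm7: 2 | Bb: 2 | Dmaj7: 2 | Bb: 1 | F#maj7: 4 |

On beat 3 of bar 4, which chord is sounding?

Dmaj7

Beat 3 of bar 4 is beat (4−1)×4 + 3 = 15 overall.
Running totals: Bbm7 ends at 3, C#add9 ends at 4, C#7 ends at 9, Gm7 ends at 11, Bb ends at 13, Dmaj7 ends at 15.
Beat 15 falls within Dmaj7.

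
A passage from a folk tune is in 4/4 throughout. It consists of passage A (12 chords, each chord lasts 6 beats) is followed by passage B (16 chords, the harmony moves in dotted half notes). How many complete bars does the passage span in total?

30 bars

A: 12 × 6 = 72 beats = 18 bars.
B: 16 × 3 = 48 beats = 12 bars.
Total: 18 + 12 = 30 bars.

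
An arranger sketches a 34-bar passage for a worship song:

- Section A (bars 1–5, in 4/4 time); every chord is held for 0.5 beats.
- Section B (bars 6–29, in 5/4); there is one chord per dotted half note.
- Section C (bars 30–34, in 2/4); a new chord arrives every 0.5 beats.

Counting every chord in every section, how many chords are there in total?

100 chords

A has 20 beats and chords last 0.5 each, so 40 chords.
B has 120 beats and chords last 3 each, so 40 chords.
C has 10 beats and chords last 0.5 each, so 20 chords.
Total: 40 + 40 + 20 = 100.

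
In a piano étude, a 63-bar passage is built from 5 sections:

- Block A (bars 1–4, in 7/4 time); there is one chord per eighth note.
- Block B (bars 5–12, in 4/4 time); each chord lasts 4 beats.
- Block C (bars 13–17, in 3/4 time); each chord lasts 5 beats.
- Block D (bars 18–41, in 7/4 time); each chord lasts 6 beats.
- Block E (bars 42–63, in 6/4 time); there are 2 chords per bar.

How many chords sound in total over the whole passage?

139 chords

A: 4 bars × 7 beats = 28 beats; 0.5 beats/chord → 56 chords.
B: 8 bars × 4 beats = 32 beats; 4 beats/chord → 8 chords.
C: 5 bars × 3 beats = 15 beats; 5 beats/chord → 3 chords.
D: 24 bars × 7 beats = 168 beats; 6 beats/chord → 28 chords.
E: 22 bars × 6 beats = 132 beats; 3 beats/chord → 44 chords.
Total: 56 + 8 + 3 + 28 + 44 = 139.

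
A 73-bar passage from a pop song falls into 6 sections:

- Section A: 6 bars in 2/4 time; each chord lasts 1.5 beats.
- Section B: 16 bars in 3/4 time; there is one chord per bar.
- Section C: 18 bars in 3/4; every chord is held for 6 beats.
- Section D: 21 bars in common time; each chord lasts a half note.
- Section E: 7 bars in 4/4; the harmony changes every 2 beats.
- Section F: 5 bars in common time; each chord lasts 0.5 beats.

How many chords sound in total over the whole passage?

129 chords

A has 12 beats and chords last 1.5 each, so 8 chords.
B has 48 beats and chords last 3 each, so 16 chords.
C has 54 beats and chords last 6 each, so 9 chords.
D has 84 beats and chords last 2 each, so 42 chords.
E has 28 beats and chords last 2 each, so 14 chords.
F has 20 beats and chords last 0.5 each, so 40 chords.
Total: 8 + 16 + 9 + 42 + 14 + 40 = 129.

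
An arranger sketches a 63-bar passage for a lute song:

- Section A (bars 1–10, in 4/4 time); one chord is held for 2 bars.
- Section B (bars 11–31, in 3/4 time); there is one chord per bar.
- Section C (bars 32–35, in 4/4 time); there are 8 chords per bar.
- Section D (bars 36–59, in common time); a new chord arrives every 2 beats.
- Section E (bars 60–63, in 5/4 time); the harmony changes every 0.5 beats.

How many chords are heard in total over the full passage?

146 chords

A has 40 beats and chords last 8 each, so 5 chords.
B has 63 beats and chords last 3 each, so 21 chords.
C has 16 beats and chords last 0.5 each, so 32 chords.
D has 96 beats and chords last 2 each, so 48 chords.
E has 20 beats and chords last 0.5 each, so 40 chords.
Total: 5 + 21 + 32 + 48 + 40 = 146.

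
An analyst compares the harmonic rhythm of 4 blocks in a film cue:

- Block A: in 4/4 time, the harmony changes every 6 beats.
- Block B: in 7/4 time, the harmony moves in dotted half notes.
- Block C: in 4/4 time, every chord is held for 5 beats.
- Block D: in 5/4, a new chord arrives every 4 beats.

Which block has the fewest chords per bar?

Block A

A: 4 beats/bar ÷ 6 beats/chord = 2/3 chords/bar.
B: 7 beats/bar ÷ 3 beats/chord = 7/3 chords/bar.
C: 4 beats/bar ÷ 5 beats/chord = 0.8 chords/bar.
D: 5 beats/bar ÷ 4 beats/chord = 1.25 chords/bar.
Slowest is A at 2/3 chords/bar.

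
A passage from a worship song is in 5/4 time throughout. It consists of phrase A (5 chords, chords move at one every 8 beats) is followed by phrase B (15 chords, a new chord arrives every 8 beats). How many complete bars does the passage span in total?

A: 5 × 8 = 40 beats = 8 bars.
B: 15 × 8 = 120 beats = 24 bars.
Total: 8 + 24 = 32 bars.

32 bars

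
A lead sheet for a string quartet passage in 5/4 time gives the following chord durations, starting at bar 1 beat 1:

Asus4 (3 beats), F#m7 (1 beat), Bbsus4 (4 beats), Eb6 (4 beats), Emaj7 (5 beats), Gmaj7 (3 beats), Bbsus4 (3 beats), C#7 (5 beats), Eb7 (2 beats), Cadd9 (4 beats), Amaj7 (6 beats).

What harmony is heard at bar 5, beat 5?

C#7

Beat 5 of bar 5 is beat (5−1)×5 + 5 = 25 overall.
Running totals: Asus4 ends at 3, F#m7 ends at 4, Bbsus4 ends at 8, Eb6 ends at 12, Emaj7 ends at 17, Gmaj7 ends at 20, Bbsus4 ends at 23, C#7 ends at 28.
Beat 25 falls within C#7.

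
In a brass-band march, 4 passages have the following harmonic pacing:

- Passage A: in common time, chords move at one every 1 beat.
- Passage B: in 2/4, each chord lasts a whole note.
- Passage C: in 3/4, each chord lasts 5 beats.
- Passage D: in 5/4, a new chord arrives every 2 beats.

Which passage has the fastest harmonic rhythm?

Passage A

A: each chord is 1 beat in 4/4, so 4 per bar.
B: each chord is 4 beats in 2/4, so 0.5 per bar.
C: each chord is 5 beats in 3/4, so 0.6 per bar.
D: each chord is 2 beats in 5/4, so 2.5 per bar.
Fastest is A at 4 chords/bar.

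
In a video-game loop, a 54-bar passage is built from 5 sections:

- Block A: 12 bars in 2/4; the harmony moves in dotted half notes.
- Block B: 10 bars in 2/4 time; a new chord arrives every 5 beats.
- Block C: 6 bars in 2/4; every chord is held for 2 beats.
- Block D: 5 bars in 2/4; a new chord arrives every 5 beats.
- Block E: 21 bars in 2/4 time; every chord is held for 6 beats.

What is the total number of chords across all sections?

A has 24 beats and chords last 3 each, so 8 chords.
B has 20 beats and chords last 5 each, so 4 chords.
C has 12 beats and chords last 2 each, so 6 chords.
D has 10 beats and chords last 5 each, so 2 chords.
E has 42 beats and chords last 6 each, so 7 chords.
Total: 8 + 4 + 6 + 2 + 7 = 27.

27 chords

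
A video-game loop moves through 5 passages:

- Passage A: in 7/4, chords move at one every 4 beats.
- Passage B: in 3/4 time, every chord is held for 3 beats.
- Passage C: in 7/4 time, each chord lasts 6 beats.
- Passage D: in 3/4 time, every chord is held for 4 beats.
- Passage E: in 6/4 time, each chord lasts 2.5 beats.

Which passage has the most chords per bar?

A: each chord is 4 beats in 7/4, so 1.75 per bar.
B: each chord is 3 beats in 3/4, so 1 per bar.
C: each chord is 6 beats in 7/4, so 7/6 per bar.
D: each chord is 4 beats in 3/4, so 0.75 per bar.
E: each chord is 2.5 beats in 6/4, so 2.4 per bar.
Fastest is E at 2.4 chords/bar.

Passage E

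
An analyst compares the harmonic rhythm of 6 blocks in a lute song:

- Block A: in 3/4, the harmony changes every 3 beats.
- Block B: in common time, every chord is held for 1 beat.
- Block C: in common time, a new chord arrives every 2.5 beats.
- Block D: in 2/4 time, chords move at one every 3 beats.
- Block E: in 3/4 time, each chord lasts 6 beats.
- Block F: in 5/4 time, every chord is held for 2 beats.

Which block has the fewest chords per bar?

A: 3 beats/bar ÷ 3 beats/chord = 1 chord/bar.
B: 4 beats/bar ÷ 1 beat/chord = 4 chords/bar.
C: 4 beats/bar ÷ 2.5 beats/chord = 1.6 chords/bar.
D: 2 beats/bar ÷ 3 beats/chord = 2/3 chords/bar.
E: 3 beats/bar ÷ 6 beats/chord = 0.5 chords/bar.
F: 5 beats/bar ÷ 2 beats/chord = 2.5 chords/bar.
Slowest is E at 0.5 chords/bar.

Block E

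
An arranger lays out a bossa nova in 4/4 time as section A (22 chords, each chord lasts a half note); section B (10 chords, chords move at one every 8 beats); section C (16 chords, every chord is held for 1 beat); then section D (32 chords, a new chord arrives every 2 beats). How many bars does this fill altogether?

51 bars

A: 22 × 2 = 44 beats = 11 bars.
B: 10 × 8 = 80 beats = 20 bars.
C: 16 × 1 = 16 beats = 4 bars.
D: 32 × 2 = 64 beats = 16 bars.
Total: 11 + 20 + 4 + 16 = 51 bars.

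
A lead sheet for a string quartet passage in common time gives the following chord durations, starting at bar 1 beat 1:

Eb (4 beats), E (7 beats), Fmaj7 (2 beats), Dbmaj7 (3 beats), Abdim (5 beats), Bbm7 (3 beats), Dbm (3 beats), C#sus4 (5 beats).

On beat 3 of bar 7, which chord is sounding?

Dbm

Beat 3 of bar 7 is beat (7−1)×4 + 3 = 27 overall.
Running totals: Eb ends at 4, E ends at 11, Fmaj7 ends at 13, Dbmaj7 ends at 16, Abdim ends at 21, Bbm7 ends at 24, Dbm ends at 27.
Beat 27 falls within Dbm.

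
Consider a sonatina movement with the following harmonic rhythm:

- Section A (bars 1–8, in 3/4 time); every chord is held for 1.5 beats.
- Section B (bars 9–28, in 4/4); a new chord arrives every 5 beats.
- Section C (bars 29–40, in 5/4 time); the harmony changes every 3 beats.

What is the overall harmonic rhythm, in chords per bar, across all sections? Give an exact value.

1.3 chords per bar

A: 8 bars of 3 beats is 24 beats; at 1.5 beats each that's 16 chords.
B: 20 bars of 4 beats is 80 beats; at 5 beats each that's 16 chords.
C: 12 bars of 5 beats is 60 beats; at 3 beats each that's 20 chords.
Overall: 52 chords over 40 bars → 52/40 = 1.3 chords per bar.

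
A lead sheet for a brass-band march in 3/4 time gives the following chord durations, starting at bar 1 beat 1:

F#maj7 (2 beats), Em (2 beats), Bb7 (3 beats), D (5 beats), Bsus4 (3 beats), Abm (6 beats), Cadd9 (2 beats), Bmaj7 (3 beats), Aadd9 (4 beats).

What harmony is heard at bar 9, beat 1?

Bmaj7

Beat 1 of bar 9 is beat (9−1)×3 + 1 = 25 overall.
Running totals: F#maj7 ends at 2, Em ends at 4, Bb7 ends at 7, D ends at 12, Bsus4 ends at 15, Abm ends at 21, Cadd9 ends at 23, Bmaj7 ends at 26.
Beat 25 falls within Bmaj7.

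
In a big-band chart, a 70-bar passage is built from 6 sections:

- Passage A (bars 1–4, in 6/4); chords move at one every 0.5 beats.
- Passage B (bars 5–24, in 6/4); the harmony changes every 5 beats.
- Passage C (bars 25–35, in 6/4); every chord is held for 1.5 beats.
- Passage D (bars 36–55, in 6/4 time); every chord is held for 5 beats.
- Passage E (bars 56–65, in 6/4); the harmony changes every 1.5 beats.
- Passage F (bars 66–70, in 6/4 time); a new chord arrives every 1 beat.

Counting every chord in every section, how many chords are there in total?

210 chords

A: 4 bars × 6 beats = 24 beats; 0.5 beats/chord → 48 chords.
B: 20 bars × 6 beats = 120 beats; 5 beats/chord → 24 chords.
C: 11 bars × 6 beats = 66 beats; 1.5 beats/chord → 44 chords.
D: 20 bars × 6 beats = 120 beats; 5 beats/chord → 24 chords.
E: 10 bars × 6 beats = 60 beats; 1.5 beats/chord → 40 chords.
F: 5 bars × 6 beats = 30 beats; 1 beat/chord → 30 chords.
Total: 48 + 24 + 44 + 24 + 40 + 30 = 210.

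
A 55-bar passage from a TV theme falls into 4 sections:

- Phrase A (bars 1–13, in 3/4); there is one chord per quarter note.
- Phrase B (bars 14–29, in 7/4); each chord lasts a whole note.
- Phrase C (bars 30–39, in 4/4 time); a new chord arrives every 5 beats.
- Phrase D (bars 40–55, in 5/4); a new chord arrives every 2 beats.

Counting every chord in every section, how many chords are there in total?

A: 13·3 = 39 beats, 39/1 = 39 chords.
B: 16·7 = 112 beats, 112/4 = 28 chords.
C: 10·4 = 40 beats, 40/5 = 8 chords.
D: 16·5 = 80 beats, 80/2 = 40 chords.
Total: 39 + 28 + 8 + 40 = 115.

115 chords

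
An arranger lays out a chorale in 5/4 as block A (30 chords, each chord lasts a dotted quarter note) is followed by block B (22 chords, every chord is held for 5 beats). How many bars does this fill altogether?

A: 30 × 1.5 = 45 beats = 9 bars.
B: 22 × 5 = 110 beats = 22 bars.
Total: 9 + 22 = 31 bars.

31 bars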